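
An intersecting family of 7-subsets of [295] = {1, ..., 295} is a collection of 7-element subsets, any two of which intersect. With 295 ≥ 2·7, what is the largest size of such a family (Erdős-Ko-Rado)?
max |F| = C(294, 6) = 852028526377

The Erdős-Ko-Rado theorem states: for n ≥ 2k, an intersecting family of k-subsets of an n-element set has size at most C(n − 1, k − 1), with equality for 'star' families {A ⊆ [n] : |A| = k, i ∈ A} (fix an element i). For n = 295, k = 7: C(294, 6) = 852028526377.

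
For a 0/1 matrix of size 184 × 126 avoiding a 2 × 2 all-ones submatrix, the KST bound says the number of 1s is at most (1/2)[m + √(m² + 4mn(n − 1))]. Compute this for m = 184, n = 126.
z(184, 126; 2, 2) ≤ (1/2)[184 + √(184² + 4·184·126·125)] = (1/2)[184 + √11625856] = 1796.8355

Kővári–Sós–Turán: let r_1, ..., r_184 be the row sums and z = Σ r_i the total number of 1s. Each pair of columns can share at most one row with both entries 1 (else a 2×2 all-ones block appears), so Σ_i C(r_i, 2) ≤ C(126, 2) = 7875. By convexity Σ_i C(r_i, 2) ≥ 184·C(z/184, 2) = z(z − 184)/(2·184), giving z² − 184z − 184·126·125 ≤ 0 and hence z ≤ (1/2)[184 + √(33856 + 4·2898000)] = (1/2)[184 + √11625856] ≈ (1/2)(184 + 3409.671) = 1796.8355.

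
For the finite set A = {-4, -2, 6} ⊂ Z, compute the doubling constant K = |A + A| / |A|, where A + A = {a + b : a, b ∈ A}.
K = |A + A| / |A| = 6/3 = 2

Enumerate A + A = {a + b : a, b ∈ A}. With |A| = 3, there are |A|^2 = 9 ordered sum pairs; collecting distinct values, A + A = {-8, -6, -4, 2, 4, 12}, so |A + A| = 6. Thus K = 6/3 = 2. For comparison, the minimum possible |A + A| over all 3-element sets is 2·3 − 1 = 5 (so min K = 5/3), attained only by arithmetic progressions.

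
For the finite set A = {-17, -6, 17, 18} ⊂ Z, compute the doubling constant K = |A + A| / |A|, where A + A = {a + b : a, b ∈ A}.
K = |A + A| / |A| = 10/4 = 5/2

Enumerate A + A = {a + b : a, b ∈ A}. With |A| = 4, there are |A|^2 = 16 ordered sum pairs; collecting distinct values, A + A = {-34, -23, -12, 0, 1, 11, 12, 34, 35, 36}, so |A + A| = 10. Thus K = 10/4 = 5/2. For comparison, the minimum possible |A + A| over all 4-element sets is 2·4 − 1 = 7 (so min K = 7/4), attained only by arithmetic progressions.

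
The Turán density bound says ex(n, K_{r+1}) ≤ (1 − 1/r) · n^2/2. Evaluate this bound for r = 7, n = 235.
Turán density bound = (6/7) · 235^2/2 = 165675/7 ≈ 23667.8571

Turán's theorem: ex(n, K_{r+1}) is achieved by the complete r-partite Turán graph T(n, r) with parts as balanced as possible, and is at most (1 − 1/r) · n^2/2. For r = 7, n = 235: the density bound is (6/7) · 55225/2 = 165675/7 ≈ 23667.8571. The integer-valued extremum is e(T(235, 7)) = 23667, which is strictly less than the density bound 165675/7 since 7 ∤ 235 (the parts of T(235, 7) cannot all be equal).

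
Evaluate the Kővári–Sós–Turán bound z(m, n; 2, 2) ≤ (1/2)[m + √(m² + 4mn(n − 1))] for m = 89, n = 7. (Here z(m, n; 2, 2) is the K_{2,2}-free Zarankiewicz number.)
z(89, 7; 2, 2) ≤ (1/2)[89 + √(89² + 4·89·7·6)] = (1/2)[89 + √22873] = 120.1191

Kővári–Sós–Turán: let r_1, ..., r_89 be the row sums and z = Σ r_i the total number of 1s. Each pair of columns can share at most one row with both entries 1 (else a 2×2 all-ones block appears), so Σ_i C(r_i, 2) ≤ C(7, 2) = 21. By convexity Σ_i C(r_i, 2) ≥ 89·C(z/89, 2) = z(z − 89)/(2·89), giving z² − 89z − 89·7·6 ≤ 0 and hence z ≤ (1/2)[89 + √(7921 + 4·3738)] = (1/2)[89 + √22873] ≈ (1/2)(89 + 151.2382) = 120.1191.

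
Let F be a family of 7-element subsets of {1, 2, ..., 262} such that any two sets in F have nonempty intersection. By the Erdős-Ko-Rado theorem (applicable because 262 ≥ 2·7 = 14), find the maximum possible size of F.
max |F| = C(261, 6) = 414356272512

Erdős-Ko-Rado (1961): when n ≥ 2k, max |F| = C(n−1, k−1). The bound is attained by the star {A : i ∈ A} for any fixed i ∈ [n]. Here C(262−1, 7−1) = C(261, 6) = 414356272512.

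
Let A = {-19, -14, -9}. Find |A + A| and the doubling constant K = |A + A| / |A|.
K = |A + A| / |A| = 5/3

Enumerate A + A = {a + b : a, b ∈ A}. With |A| = 3, there are |A|^2 = 9 ordered sum pairs; collecting distinct values, A + A = {-38, -33, -28, -23, -18}, so |A + A| = 5. Thus K = 5/3. Here |A + A| = 2|A| − 1 = 5, the minimum possible — so K = 5/3 is minimal, which holds iff A is an arithmetic progression.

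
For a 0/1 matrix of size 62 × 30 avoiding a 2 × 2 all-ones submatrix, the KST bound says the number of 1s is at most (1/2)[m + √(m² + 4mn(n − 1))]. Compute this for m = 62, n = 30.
z(62, 30; 2, 2) ≤ (1/2)[62 + √(62² + 4·62·30·29)] = (1/2)[62 + √219604] = 265.3096

Kővári–Sós–Turán: let r_1, ..., r_62 be the row sums and z = Σ r_i the total number of 1s. Each pair of columns can share at most one row with both entries 1 (else a 2×2 all-ones block appears), so Σ_i C(r_i, 2) ≤ C(30, 2) = 435. By convexity Σ_i C(r_i, 2) ≥ 62·C(z/62, 2) = z(z − 62)/(2·62), giving z² − 62z − 62·30·29 ≤ 0 and hence z ≤ (1/2)[62 + √(3844 + 4·53940)] = (1/2)[62 + √219604] ≈ (1/2)(62 + 468.6192) = 265.3096.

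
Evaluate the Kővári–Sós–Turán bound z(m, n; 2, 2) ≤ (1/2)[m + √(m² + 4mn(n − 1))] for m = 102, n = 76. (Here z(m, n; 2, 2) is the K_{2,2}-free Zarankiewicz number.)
z(102, 76; 2, 2) ≤ (1/2)[102 + √(102² + 4·102·76·75)] = (1/2)[102 + √2336004] = 815.1996

Kővári–Sós–Turán: let r_1, ..., r_102 be the row sums and z = Σ r_i the total number of 1s. Each pair of columns can share at most one row with both entries 1 (else a 2×2 all-ones block appears), so Σ_i C(r_i, 2) ≤ C(76, 2) = 2850. By convexity Σ_i C(r_i, 2) ≥ 102·C(z/102, 2) = z(z − 102)/(2·102), giving z² − 102z − 102·76·75 ≤ 0 and hence z ≤ (1/2)[102 + √(10404 + 4·581400)] = (1/2)[102 + √2336004] ≈ (1/2)(102 + 1528.3992) = 815.1996.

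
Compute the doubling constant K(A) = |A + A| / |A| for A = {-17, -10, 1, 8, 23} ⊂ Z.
K = |A + A| / |A| = 14/5

Enumerate A + A = {a + b : a, b ∈ A}. With |A| = 5, there are |A|^2 = 25 ordered sum pairs; collecting distinct values, A + A = {-34, -27, -20, -16, -9, -2, 2, 6, 9, 13, 16, 24, 31, 46}, so |A + A| = 14. Thus K = 14/5. For comparison, the minimum possible |A + A| over all 5-element sets is 2·5 − 1 = 9 (so min K = 9/5), attained only by arithmetic progressions.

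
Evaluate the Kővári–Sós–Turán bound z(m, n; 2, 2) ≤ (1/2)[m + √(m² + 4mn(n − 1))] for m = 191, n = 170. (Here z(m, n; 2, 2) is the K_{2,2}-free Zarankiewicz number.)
z(191, 170; 2, 2) ≤ (1/2)[191 + √(191² + 4·191·170·169)] = (1/2)[191 + √21986201] = 2439.9723

Kővári–Sós–Turán: let r_1, ..., r_191 be the row sums and z = Σ r_i the total number of 1s. Each pair of columns can share at most one row with both entries 1 (else a 2×2 all-ones block appears), so Σ_i C(r_i, 2) ≤ C(170, 2) = 14365. By convexity Σ_i C(r_i, 2) ≥ 191·C(z/191, 2) = z(z − 191)/(2·191), giving z² − 191z − 191·170·169 ≤ 0 and hence z ≤ (1/2)[191 + √(36481 + 4·5487430)] = (1/2)[191 + √21986201] ≈ (1/2)(191 + 4688.9446) = 2439.9723.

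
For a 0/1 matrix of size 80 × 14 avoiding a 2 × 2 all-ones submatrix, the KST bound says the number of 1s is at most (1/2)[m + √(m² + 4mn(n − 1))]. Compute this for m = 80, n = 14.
z(80, 14; 2, 2) ≤ (1/2)[80 + √(80² + 4·80·14·13)] = (1/2)[80 + √64640] = 167.122

Kővári–Sós–Turán: let r_1, ..., r_80 be the row sums and z = Σ r_i the total number of 1s. Each pair of columns can share at most one row with both entries 1 (else a 2×2 all-ones block appears), so Σ_i C(r_i, 2) ≤ C(14, 2) = 91. By convexity Σ_i C(r_i, 2) ≥ 80·C(z/80, 2) = z(z − 80)/(2·80), giving z² − 80z − 80·14·13 ≤ 0 and hence z ≤ (1/2)[80 + √(6400 + 4·14560)] = (1/2)[80 + √64640] ≈ (1/2)(80 + 254.244) = 167.122.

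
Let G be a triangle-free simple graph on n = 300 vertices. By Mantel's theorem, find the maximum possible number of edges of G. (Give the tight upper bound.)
ex(300, K_3) = ⌊300^2/4⌋ = 22500

Mantel (1907): a triangle-free graph on n vertices has at most ⌊n^2/4⌋ edges, with equality for the complete bipartite graph K_{⌊n/2⌋, ⌈n/2⌉}. For n = 300: ⌊300^2/4⌋ = ⌊90000/4⌋ = 22500. The extremal graph is K_{150, 150}, which has 150·150 = 22500 edges.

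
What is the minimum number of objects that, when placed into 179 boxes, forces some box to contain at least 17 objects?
n = (17 − 1)·179 + 1 = 2865

By the generalised pigeonhole principle, to guarantee some box contains ≥ r objects we need more than (r − 1) · k objects total. Threshold: n = (r − 1) · k + 1. With r = 17 and k = 179: n = 16 · 179 + 1 = 2864 + 1 = 2865. For n = 2864 = 16 · 179, we can put exactly 16 objects in every box, avoiding 17 in any single one — so 2865 is tight.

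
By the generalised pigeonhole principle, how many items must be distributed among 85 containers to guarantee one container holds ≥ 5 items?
n = (5 − 1)·85 + 1 = 341

By the generalised pigeonhole principle, to guarantee some box contains ≥ r objects we need more than (r − 1) · k objects total. Threshold: n = (r − 1) · k + 1. With r = 5 and k = 85: n = 4 · 85 + 1 = 340 + 1 = 341. For n = 340 = 4 · 85, we can put exactly 4 objects in every box, avoiding 5 in any single one — so 341 is tight.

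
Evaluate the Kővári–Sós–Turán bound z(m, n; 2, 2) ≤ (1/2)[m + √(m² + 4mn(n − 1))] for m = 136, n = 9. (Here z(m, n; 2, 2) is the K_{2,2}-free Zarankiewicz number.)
z(136, 9; 2, 2) ≤ (1/2)[136 + √(136² + 4·136·9·8)] = (1/2)[136 + √57664] = 188.0666

Kővári–Sós–Turán: let r_1, ..., r_136 be the row sums and z = Σ r_i the total number of 1s. Each pair of columns can share at most one row with both entries 1 (else a 2×2 all-ones block appears), so Σ_i C(r_i, 2) ≤ C(9, 2) = 36. By convexity Σ_i C(r_i, 2) ≥ 136·C(z/136, 2) = z(z − 136)/(2·136), giving z² − 136z − 136·9·8 ≤ 0 and hence z ≤ (1/2)[136 + √(18496 + 4·9792)] = (1/2)[136 + √57664] ≈ (1/2)(136 + 240.1333) = 188.0666.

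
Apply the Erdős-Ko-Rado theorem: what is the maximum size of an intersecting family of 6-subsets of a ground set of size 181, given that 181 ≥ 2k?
max |F| = C(180, 5) = 1488847536

Erdős-Ko-Rado (1961): when n ≥ 2k, max |F| = C(n−1, k−1). The bound is attained by the star {A : i ∈ A} for any fixed i ∈ [n]. Here C(181−1, 6−1) = C(180, 5) = 1488847536.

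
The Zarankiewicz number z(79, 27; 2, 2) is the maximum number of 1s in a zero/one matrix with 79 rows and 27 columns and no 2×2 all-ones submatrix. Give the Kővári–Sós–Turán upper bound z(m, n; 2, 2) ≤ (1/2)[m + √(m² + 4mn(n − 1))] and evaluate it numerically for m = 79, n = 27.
z(79, 27; 2, 2) ≤ (1/2)[79 + √(79² + 4·79·27·26)] = (1/2)[79 + √228073] = 278.2849

Kővári–Sós–Turán: let r_1, ..., r_79 be the row sums and z = Σ r_i the total number of 1s. Each pair of columns can share at most one row with both entries 1 (else a 2×2 all-ones block appears), so Σ_i C(r_i, 2) ≤ C(27, 2) = 351. By convexity Σ_i C(r_i, 2) ≥ 79·C(z/79, 2) = z(z − 79)/(2·79), giving z² − 79z − 79·27·26 ≤ 0 and hence z ≤ (1/2)[79 + √(6241 + 4·55458)] = (1/2)[79 + √228073] ≈ (1/2)(79 + 477.5699) = 278.2849.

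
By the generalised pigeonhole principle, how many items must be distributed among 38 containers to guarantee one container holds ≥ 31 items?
n = (31 − 1)·38 + 1 = 1141

By the generalised pigeonhole principle, to guarantee some box contains ≥ r objects we need more than (r − 1) · k objects total. Threshold: n = (r − 1) · k + 1. With r = 31 and k = 38: n = 30 · 38 + 1 = 1140 + 1 = 1141. For n = 1140 = 30 · 38, we can put exactly 30 objects in every box, avoiding 31 in any single one — so 1141 is tight.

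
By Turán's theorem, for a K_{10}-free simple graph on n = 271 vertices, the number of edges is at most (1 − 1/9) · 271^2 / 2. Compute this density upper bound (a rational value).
Turán density bound = (8/9) · 271^2/2 = 293764/9 ≈ 32640.4444

Turán's theorem: ex(n, K_{r+1}) is achieved by the complete r-partite Turán graph T(n, r) with parts as balanced as possible, and is at most (1 − 1/r) · n^2/2. For r = 9, n = 271: the density bound is (8/9) · 73441/2 = 293764/9 ≈ 32640.4444. The integer-valued extremum is e(T(271, 9)) = 32640, which is strictly less than the density bound 293764/9 since 9 ∤ 271 (the parts of T(271, 9) cannot all be equal).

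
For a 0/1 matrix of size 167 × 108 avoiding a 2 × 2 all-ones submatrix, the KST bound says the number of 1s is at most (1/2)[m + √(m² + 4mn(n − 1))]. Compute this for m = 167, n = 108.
z(167, 108; 2, 2) ≤ (1/2)[167 + √(167² + 4·167·108·107)] = (1/2)[167 + √7747297] = 1475.1983

Kővári–Sós–Turán: let r_1, ..., r_167 be the row sums and z = Σ r_i the total number of 1s. Each pair of columns can share at most one row with both entries 1 (else a 2×2 all-ones block appears), so Σ_i C(r_i, 2) ≤ C(108, 2) = 5778. By convexity Σ_i C(r_i, 2) ≥ 167·C(z/167, 2) = z(z − 167)/(2·167), giving z² − 167z − 167·108·107 ≤ 0 and hence z ≤ (1/2)[167 + √(27889 + 4·1929852)] = (1/2)[167 + √7747297] ≈ (1/2)(167 + 2783.3967) = 1475.1983.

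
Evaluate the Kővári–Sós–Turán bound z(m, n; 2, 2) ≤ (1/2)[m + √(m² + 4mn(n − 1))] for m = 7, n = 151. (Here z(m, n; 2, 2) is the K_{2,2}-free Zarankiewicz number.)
z(7, 151; 2, 2) ≤ (1/2)[7 + √(7² + 4·7·151·150)] = (1/2)[7 + √634249] = 401.6988

Kővári–Sós–Turán: let r_1, ..., r_7 be the row sums and z = Σ r_i the total number of 1s. Each pair of columns can share at most one row with both entries 1 (else a 2×2 all-ones block appears), so Σ_i C(r_i, 2) ≤ C(151, 2) = 11325. By convexity Σ_i C(r_i, 2) ≥ 7·C(z/7, 2) = z(z − 7)/(2·7), giving z² − 7z − 7·151·150 ≤ 0 and hence z ≤ (1/2)[7 + √(49 + 4·158550)] = (1/2)[7 + √634249] ≈ (1/2)(7 + 796.3975) = 401.6988.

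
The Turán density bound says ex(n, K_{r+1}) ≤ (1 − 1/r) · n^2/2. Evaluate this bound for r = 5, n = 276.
Turán density bound = (4/5) · 276^2/2 = 152352/5 ≈ 30470.4

Turán's theorem: ex(n, K_{r+1}) is achieved by the complete r-partite Turán graph T(n, r) with parts as balanced as possible, and is at most (1 − 1/r) · n^2/2. For r = 5, n = 276: the density bound is (4/5) · 76176/2 = 152352/5 ≈ 30470.4. The integer-valued extremum is e(T(276, 5)) = 30470, which is strictly less than the density bound 152352/5 since 5 ∤ 276 (the parts of T(276, 5) cannot all be equal).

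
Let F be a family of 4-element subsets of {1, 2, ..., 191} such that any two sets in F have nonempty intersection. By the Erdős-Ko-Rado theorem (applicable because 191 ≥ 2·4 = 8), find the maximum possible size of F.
max |F| = C(190, 3) = 1125180

The Erdős-Ko-Rado theorem states: for n ≥ 2k, an intersecting family of k-subsets of an n-element set has size at most C(n − 1, k − 1), with equality for 'star' families {A ⊆ [n] : |A| = k, i ∈ A} (fix an element i). For n = 191, k = 4: C(190, 3) = 1125180.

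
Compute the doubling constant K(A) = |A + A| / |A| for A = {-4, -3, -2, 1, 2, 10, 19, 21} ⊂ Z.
K = |A + A| / |A| = 31/8

Enumerate A + A = {a + b : a, b ∈ A}. With |A| = 8, there are |A|^2 = 64 ordered sum pairs; collecting distinct values, A + A = {-8, -7, -6, -5, -4, -3, -2, -1, 0, 2, 3, 4, 6, 7, 8, 11, 12, 15, 16, 17, 18, 19, 20, 21, 22, 23, 29, 31, 38, 40, 42}, so |A + A| = 31. Thus K = 31/8. For comparison, the minimum possible |A + A| over all 8-element sets is 2·8 − 1 = 15 (so min K = 15/8), attained only by arithmetic progressions.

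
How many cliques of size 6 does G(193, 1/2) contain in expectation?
E[# K_6] = C(193, 6) · (1/2)^C(6, 2) = 66364016544 / 2^15 = 2073875517/1024 ≈ 2025269.059570

For each 6-subset S of vertices (there are C(193, 6) = 66364016544 such S), let X_S = 1 if S induces a K_6 (all C(6, 2) = 15 edges present). Then P(X_S = 1) = (1/2)^15 = 1/32768. By linearity of expectation, E[# K_6] = C(193, 6) · (1/2)^15 = 66364016544 / 32768 = 2073875517/1024 ≈ 2025269.059570.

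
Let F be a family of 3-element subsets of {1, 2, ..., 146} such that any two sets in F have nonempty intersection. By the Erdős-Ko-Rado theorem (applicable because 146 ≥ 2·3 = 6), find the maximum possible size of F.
max |F| = C(145, 2) = 10440

Erdős-Ko-Rado (1961): when n ≥ 2k, max |F| = C(n−1, k−1). The bound is attained by the star {A : i ∈ A} for any fixed i ∈ [n]. Here C(146−1, 3−1) = C(145, 2) = 10440.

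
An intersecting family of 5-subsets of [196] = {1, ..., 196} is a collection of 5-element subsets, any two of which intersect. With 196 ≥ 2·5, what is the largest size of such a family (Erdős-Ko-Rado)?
max |F| = C(195, 4) = 58409520

The Erdős-Ko-Rado theorem states: for n ≥ 2k, an intersecting family of k-subsets of an n-element set has size at most C(n − 1, k − 1), with equality for 'star' families {A ⊆ [n] : |A| = k, i ∈ A} (fix an element i). For n = 196, k = 5: C(195, 4) = 58409520.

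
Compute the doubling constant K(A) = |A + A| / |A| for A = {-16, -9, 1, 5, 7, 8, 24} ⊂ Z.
K = |A + A| / |A| = 25/7

Enumerate A + A = {a + b : a, b ∈ A}. With |A| = 7, there are |A|^2 = 49 ordered sum pairs; collecting distinct values, A + A = {-32, -25, -18, -15, -11, -9, -8, -4, -2, -1, 2, 6, 8, 9, 10, 12, 13, 14, 15, 16, 25, 29, 31, 32, 48}, so |A + A| = 25. Thus K = 25/7. For comparison, the minimum possible |A + A| over all 7-element sets is 2·7 − 1 = 13 (so min K = 13/7), attained only by arithmetic progressions.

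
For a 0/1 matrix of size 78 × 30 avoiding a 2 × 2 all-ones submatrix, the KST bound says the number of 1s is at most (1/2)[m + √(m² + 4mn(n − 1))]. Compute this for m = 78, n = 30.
z(78, 30; 2, 2) ≤ (1/2)[78 + √(78² + 4·78·30·29)] = (1/2)[78 + √277524] = 302.4027

Kővári–Sós–Turán: let r_1, ..., r_78 be the row sums and z = Σ r_i the total number of 1s. Each pair of columns can share at most one row with both entries 1 (else a 2×2 all-ones block appears), so Σ_i C(r_i, 2) ≤ C(30, 2) = 435. By convexity Σ_i C(r_i, 2) ≥ 78·C(z/78, 2) = z(z − 78)/(2·78), giving z² − 78z − 78·30·29 ≤ 0 and hence z ≤ (1/2)[78 + √(6084 + 4·67860)] = (1/2)[78 + √277524] ≈ (1/2)(78 + 526.8055) = 302.4027.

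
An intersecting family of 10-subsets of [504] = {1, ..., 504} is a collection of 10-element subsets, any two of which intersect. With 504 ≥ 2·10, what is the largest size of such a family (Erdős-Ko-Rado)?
max |F| = C(503, 9) = 5285542290850434250

The Erdős-Ko-Rado theorem states: for n ≥ 2k, an intersecting family of k-subsets of an n-element set has size at most C(n − 1, k − 1), with equality for 'star' families {A ⊆ [n] : |A| = k, i ∈ A} (fix an element i). For n = 504, k = 10: C(503, 9) = 5285542290850434250.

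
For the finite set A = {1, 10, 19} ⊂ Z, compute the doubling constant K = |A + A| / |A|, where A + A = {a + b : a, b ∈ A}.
K = |A + A| / |A| = 5/3

Enumerate A + A = {a + b : a, b ∈ A}. With |A| = 3, there are |A|^2 = 9 ordered sum pairs; collecting distinct values, A + A = {2, 11, 20, 29, 38}, so |A + A| = 5. Thus K = 5/3. Here |A + A| = 2|A| − 1 = 5, the minimum possible — so K = 5/3 is minimal, which holds iff A is an arithmetic progression.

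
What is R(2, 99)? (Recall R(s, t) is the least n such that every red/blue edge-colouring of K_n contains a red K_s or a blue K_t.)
R(2, 99) = 99

R(2, k) = k for all k ≥ 2: in a 2-colouring of K_k, either some edge is red (a red K_2) or all edges are blue (a blue K_k). And K_{98} coloured all-blue has no blue K_99, so R(2, 99) > 98. Hence R(2, 99) = 99.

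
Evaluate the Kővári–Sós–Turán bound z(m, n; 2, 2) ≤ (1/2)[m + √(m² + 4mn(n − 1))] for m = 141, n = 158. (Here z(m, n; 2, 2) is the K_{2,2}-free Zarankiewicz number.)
z(141, 158; 2, 2) ≤ (1/2)[141 + √(141² + 4·141·158·157)] = (1/2)[141 + √14010465] = 1942.0278

Kővári–Sós–Turán: let r_1, ..., r_141 be the row sums and z = Σ r_i the total number of 1s. Each pair of columns can share at most one row with both entries 1 (else a 2×2 all-ones block appears), so Σ_i C(r_i, 2) ≤ C(158, 2) = 12403. By convexity Σ_i C(r_i, 2) ≥ 141·C(z/141, 2) = z(z − 141)/(2·141), giving z² − 141z − 141·158·157 ≤ 0 and hence z ≤ (1/2)[141 + √(19881 + 4·3497646)] = (1/2)[141 + √14010465] ≈ (1/2)(141 + 3743.0556) = 1942.0278.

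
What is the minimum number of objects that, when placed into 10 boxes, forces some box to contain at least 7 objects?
n = (7 − 1)·10 + 1 = 61

By the generalised pigeonhole principle, to guarantee some box contains ≥ r objects we need more than (r − 1) · k objects total. Threshold: n = (r − 1) · k + 1. With r = 7 and k = 10: n = 6 · 10 + 1 = 60 + 1 = 61. For n = 60 = 6 · 10, we can put exactly 6 objects in every box, avoiding 7 in any single one — so 61 is tight.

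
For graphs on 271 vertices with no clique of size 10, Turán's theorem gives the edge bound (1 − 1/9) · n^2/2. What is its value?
Turán density bound = (8/9) · 271^2/2 = 293764/9 ≈ 32640.4444

Turán's theorem: ex(n, K_{r+1}) is achieved by the complete r-partite Turán graph T(n, r) with parts as balanced as possible, and is at most (1 − 1/r) · n^2/2. For r = 9, n = 271: the density bound is (8/9) · 73441/2 = 293764/9 ≈ 32640.4444. The integer-valued extremum is e(T(271, 9)) = 32640, which is strictly less than the density bound 293764/9 since 9 ∤ 271 (the parts of T(271, 9) cannot all be equal).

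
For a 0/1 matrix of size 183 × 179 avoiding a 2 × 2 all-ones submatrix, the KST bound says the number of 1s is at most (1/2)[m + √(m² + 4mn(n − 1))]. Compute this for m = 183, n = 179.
z(183, 179; 2, 2) ≤ (1/2)[183 + √(183² + 4·183·179·178)] = (1/2)[183 + √23356473] = 2507.9268

Kővári–Sós–Turán: let r_1, ..., r_183 be the row sums and z = Σ r_i the total number of 1s. Each pair of columns can share at most one row with both entries 1 (else a 2×2 all-ones block appears), so Σ_i C(r_i, 2) ≤ C(179, 2) = 15931. By convexity Σ_i C(r_i, 2) ≥ 183·C(z/183, 2) = z(z − 183)/(2·183), giving z² − 183z − 183·179·178 ≤ 0 and hence z ≤ (1/2)[183 + √(33489 + 4·5830746)] = (1/2)[183 + √23356473] ≈ (1/2)(183 + 4832.8535) = 2507.9268.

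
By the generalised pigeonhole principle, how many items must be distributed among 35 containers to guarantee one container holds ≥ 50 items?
n = (50 − 1)·35 + 1 = 1716

By the generalised pigeonhole principle, to guarantee some box contains ≥ r objects we need more than (r − 1) · k objects total. Threshold: n = (r − 1) · k + 1. With r = 50 and k = 35: n = 49 · 35 + 1 = 1715 + 1 = 1716. For n = 1715 = 49 · 35, we can put exactly 49 objects in every box, avoiding 50 in any single one — so 1716 is tight.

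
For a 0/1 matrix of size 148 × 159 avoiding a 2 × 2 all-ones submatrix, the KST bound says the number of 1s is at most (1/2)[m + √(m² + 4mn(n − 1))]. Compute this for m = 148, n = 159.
z(148, 159; 2, 2) ≤ (1/2)[148 + √(148² + 4·148·159·158)] = (1/2)[148 + √14894128] = 2003.6456

Kővári–Sós–Turán: let r_1, ..., r_148 be the row sums and z = Σ r_i the total number of 1s. Each pair of columns can share at most one row with both entries 1 (else a 2×2 all-ones block appears), so Σ_i C(r_i, 2) ≤ C(159, 2) = 12561. By convexity Σ_i C(r_i, 2) ≥ 148·C(z/148, 2) = z(z − 148)/(2·148), giving z² − 148z − 148·159·158 ≤ 0 and hence z ≤ (1/2)[148 + √(21904 + 4·3718056)] = (1/2)[148 + √14894128] ≈ (1/2)(148 + 3859.2911) = 2003.6456.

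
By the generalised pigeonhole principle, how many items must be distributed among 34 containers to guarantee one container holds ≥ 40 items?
n = (40 − 1)·34 + 1 = 1327

By the generalised pigeonhole principle, to guarantee some box contains ≥ r objects we need more than (r − 1) · k objects total. Threshold: n = (r − 1) · k + 1. With r = 40 and k = 34: n = 39 · 34 + 1 = 1326 + 1 = 1327. For n = 1326 = 39 · 34, we can put exactly 39 objects in every box, avoiding 40 in any single one — so 1327 is tight.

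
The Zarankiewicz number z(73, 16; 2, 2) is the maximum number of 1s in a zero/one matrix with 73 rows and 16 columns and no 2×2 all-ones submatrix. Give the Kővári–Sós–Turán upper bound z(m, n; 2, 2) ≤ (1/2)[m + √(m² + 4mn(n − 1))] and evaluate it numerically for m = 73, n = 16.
z(73, 16; 2, 2) ≤ (1/2)[73 + √(73² + 4·73·16·15)] = (1/2)[73 + √75409] = 173.8035

Kővári–Sós–Turán: let r_1, ..., r_73 be the row sums and z = Σ r_i the total number of 1s. Each pair of columns can share at most one row with both entries 1 (else a 2×2 all-ones block appears), so Σ_i C(r_i, 2) ≤ C(16, 2) = 120. By convexity Σ_i C(r_i, 2) ≥ 73·C(z/73, 2) = z(z − 73)/(2·73), giving z² − 73z − 73·16·15 ≤ 0 and hence z ≤ (1/2)[73 + √(5329 + 4·17520)] = (1/2)[73 + √75409] ≈ (1/2)(73 + 274.607) = 173.8035.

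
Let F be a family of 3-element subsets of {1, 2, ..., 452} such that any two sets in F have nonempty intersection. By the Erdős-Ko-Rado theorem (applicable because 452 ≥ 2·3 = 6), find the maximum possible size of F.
max |F| = C(451, 2) = 101475

The Erdős-Ko-Rado theorem states: for n ≥ 2k, an intersecting family of k-subsets of an n-element set has size at most C(n − 1, k − 1), with equality for 'star' families {A ⊆ [n] : |A| = k, i ∈ A} (fix an element i). For n = 452, k = 3: C(451, 2) = 101475.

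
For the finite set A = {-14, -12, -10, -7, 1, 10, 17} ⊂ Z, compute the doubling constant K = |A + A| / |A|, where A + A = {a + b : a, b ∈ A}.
K = |A + A| / |A| = 26/7

Enumerate A + A = {a + b : a, b ∈ A}. With |A| = 7, there are |A|^2 = 49 ordered sum pairs; collecting distinct values, A + A = {-28, -26, -24, -22, -21, -20, -19, -17, -14, -13, -11, -9, -6, -4, -2, 0, 2, 3, 5, 7, 10, 11, 18, 20, 27, 34}, so |A + A| = 26. Thus K = 26/7. For comparison, the minimum possible |A + A| over all 7-element sets is 2·7 − 1 = 13 (so min K = 13/7), attained only by arithmetic progressions.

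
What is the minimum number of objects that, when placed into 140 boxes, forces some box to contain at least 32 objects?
n = (32 − 1)·140 + 1 = 4341

By the generalised pigeonhole principle, to guarantee some box contains ≥ r objects we need more than (r − 1) · k objects total. Threshold: n = (r − 1) · k + 1. With r = 32 and k = 140: n = 31 · 140 + 1 = 4340 + 1 = 4341. For n = 4340 = 31 · 140, we can put exactly 31 objects in every box, avoiding 32 in any single one — so 4341 is tight.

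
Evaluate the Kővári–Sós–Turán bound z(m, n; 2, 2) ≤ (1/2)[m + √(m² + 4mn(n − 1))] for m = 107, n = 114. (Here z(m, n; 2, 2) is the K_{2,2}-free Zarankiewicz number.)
z(107, 114; 2, 2) ≤ (1/2)[107 + √(107² + 4·107·114·113)] = (1/2)[107 + √5524945] = 1228.7601

Kővári–Sós–Turán: let r_1, ..., r_107 be the row sums and z = Σ r_i the total number of 1s. Each pair of columns can share at most one row with both entries 1 (else a 2×2 all-ones block appears), so Σ_i C(r_i, 2) ≤ C(114, 2) = 6441. By convexity Σ_i C(r_i, 2) ≥ 107·C(z/107, 2) = z(z − 107)/(2·107), giving z² − 107z − 107·114·113 ≤ 0 and hence z ≤ (1/2)[107 + √(11449 + 4·1378374)] = (1/2)[107 + √5524945] ≈ (1/2)(107 + 2350.5202) = 1228.7601.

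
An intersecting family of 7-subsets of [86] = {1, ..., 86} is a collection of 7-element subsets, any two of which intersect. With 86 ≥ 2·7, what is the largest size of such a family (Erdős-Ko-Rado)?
max |F| = C(85, 6) = 437353560

The Erdős-Ko-Rado theorem states: for n ≥ 2k, an intersecting family of k-subsets of an n-element set has size at most C(n − 1, k − 1), with equality for 'star' families {A ⊆ [n] : |A| = k, i ∈ A} (fix an element i). For n = 86, k = 7: C(85, 6) = 437353560.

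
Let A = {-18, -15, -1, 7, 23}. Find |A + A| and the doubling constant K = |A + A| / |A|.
K = |A + A| / |A| = 15/5 = 3

Enumerate A + A = {a + b : a, b ∈ A}. With |A| = 5, there are |A|^2 = 25 ordered sum pairs; collecting distinct values, A + A = {-36, -33, -30, -19, -16, -11, -8, -2, 5, 6, 8, 14, 22, 30, 46}, so |A + A| = 15. Thus K = 15/5 = 3. For comparison, the minimum possible |A + A| over all 5-element sets is 2·5 − 1 = 9 (so min K = 9/5), attained only by arithmetic progressions.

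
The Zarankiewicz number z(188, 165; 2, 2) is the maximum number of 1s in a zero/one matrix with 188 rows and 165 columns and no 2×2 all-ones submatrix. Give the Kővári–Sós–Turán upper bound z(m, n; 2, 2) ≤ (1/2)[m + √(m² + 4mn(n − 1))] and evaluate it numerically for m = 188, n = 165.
z(188, 165; 2, 2) ≤ (1/2)[188 + √(188² + 4·188·165·164)] = (1/2)[188 + √20384464] = 2351.4579

Kővári–Sós–Turán: let r_1, ..., r_188 be the row sums and z = Σ r_i the total number of 1s. Each pair of columns can share at most one row with both entries 1 (else a 2×2 all-ones block appears), so Σ_i C(r_i, 2) ≤ C(165, 2) = 13530. By convexity Σ_i C(r_i, 2) ≥ 188·C(z/188, 2) = z(z − 188)/(2·188), giving z² − 188z − 188·165·164 ≤ 0 and hence z ≤ (1/2)[188 + √(35344 + 4·5087280)] = (1/2)[188 + √20384464] ≈ (1/2)(188 + 4514.9157) = 2351.4579.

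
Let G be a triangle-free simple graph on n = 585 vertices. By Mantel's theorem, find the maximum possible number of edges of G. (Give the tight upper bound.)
ex(585, K_3) = ⌊585^2/4⌋ = 85556

Mantel (1907): a triangle-free graph on n vertices has at most ⌊n^2/4⌋ edges, with equality for the complete bipartite graph K_{⌊n/2⌋, ⌈n/2⌉}. For n = 585: ⌊585^2/4⌋ = ⌊342225/4⌋ = 85556. The extremal graph is K_{292, 293}, which has 292·293 = 85556 edges.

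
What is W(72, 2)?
W(72, 2) = 72 + 1 = 73

A 2-term AP is any pair of integers, so a monochromatic 2-AP exists iff some colour is used at least twice. With 72 colours, the colouring i ↦ i on {1, ..., 72} uses each colour once, avoiding any monochromatic pair, so W(72, 2) > 72. For {1, ..., 73}, pigeonhole forces two integers of the same colour, which form a monochromatic 2-AP. Hence W(72, 2) = 73.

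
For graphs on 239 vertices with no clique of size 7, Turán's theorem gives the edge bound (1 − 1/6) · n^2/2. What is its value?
Turán density bound = (5/6) · 239^2/2 = 285605/12 ≈ 23800.4167

Turán's theorem: ex(n, K_{r+1}) is achieved by the complete r-partite Turán graph T(n, r) with parts as balanced as possible, and is at most (1 − 1/r) · n^2/2. For r = 6, n = 239: the density bound is (5/6) · 57121/2 = 285605/12 ≈ 23800.4167. The integer-valued extremum is e(T(239, 6)) = 23800, which is strictly less than the density bound 285605/12 since 6 ∤ 239 (the parts of T(239, 6) cannot all be equal).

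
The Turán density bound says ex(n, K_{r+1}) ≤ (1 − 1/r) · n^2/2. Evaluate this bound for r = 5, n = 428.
Turán density bound = (4/5) · 428^2/2 = 366368/5 ≈ 73273.6

Turán's theorem: ex(n, K_{r+1}) is achieved by the complete r-partite Turán graph T(n, r) with parts as balanced as possible, and is at most (1 − 1/r) · n^2/2. For r = 5, n = 428: the density bound is (4/5) · 183184/2 = 366368/5 ≈ 73273.6. The integer-valued extremum is e(T(428, 5)) = 73273, which is strictly less than the density bound 366368/5 since 5 ∤ 428 (the parts of T(428, 5) cannot all be equal).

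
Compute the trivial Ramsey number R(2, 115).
R(2, 115) = 115

R(2, k) = k for all k ≥ 2: in a 2-colouring of K_k, either some edge is red (a red K_2) or all edges are blue (a blue K_k). And K_{114} coloured all-blue has no blue K_115, so R(2, 115) > 114. Hence R(2, 115) = 115.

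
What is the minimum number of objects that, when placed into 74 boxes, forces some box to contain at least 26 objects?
n = (26 − 1)·74 + 1 = 1851

By the generalised pigeonhole principle, to guarantee some box contains ≥ r objects we need more than (r − 1) · k objects total. Threshold: n = (r − 1) · k + 1. With r = 26 and k = 74: n = 25 · 74 + 1 = 1850 + 1 = 1851. For n = 1850 = 25 · 74, we can put exactly 25 objects in every box, avoiding 26 in any single one — so 1851 is tight.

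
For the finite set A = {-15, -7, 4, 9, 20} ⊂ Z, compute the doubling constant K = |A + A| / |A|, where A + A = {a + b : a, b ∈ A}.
K = |A + A| / |A| = 14/5

Enumerate A + A = {a + b : a, b ∈ A}. With |A| = 5, there are |A|^2 = 25 ordered sum pairs; collecting distinct values, A + A = {-30, -22, -14, -11, -6, -3, 2, 5, 8, 13, 18, 24, 29, 40}, so |A + A| = 14. Thus K = 14/5. For comparison, the minimum possible |A + A| over all 5-element sets is 2·5 − 1 = 9 (so min K = 9/5), attained only by arithmetic progressions.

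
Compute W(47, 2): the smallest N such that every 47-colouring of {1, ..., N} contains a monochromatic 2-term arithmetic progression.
W(47, 2) = 47 + 1 = 48

A 2-term AP is any pair of integers, so a monochromatic 2-AP exists iff some colour is used at least twice. With 47 colours, the colouring i ↦ i on {1, ..., 47} uses each colour once, avoiding any monochromatic pair, so W(47, 2) > 47. For {1, ..., 48}, pigeonhole forces two integers of the same colour, which form a monochromatic 2-AP. Hence W(47, 2) = 48.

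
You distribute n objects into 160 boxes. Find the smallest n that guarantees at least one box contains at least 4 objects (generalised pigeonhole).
n = (4 − 1)·160 + 1 = 481

By the generalised pigeonhole principle, to guarantee some box contains ≥ r objects we need more than (r − 1) · k objects total. Threshold: n = (r − 1) · k + 1. With r = 4 and k = 160: n = 3 · 160 + 1 = 480 + 1 = 481. For n = 480 = 3 · 160, we can put exactly 3 objects in every box, avoiding 4 in any single one — so 481 is tight.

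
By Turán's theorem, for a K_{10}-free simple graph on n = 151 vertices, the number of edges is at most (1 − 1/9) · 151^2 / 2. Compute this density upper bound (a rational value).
Turán density bound = (8/9) · 151^2/2 = 91204/9 ≈ 10133.7778

Turán's theorem: ex(n, K_{r+1}) is achieved by the complete r-partite Turán graph T(n, r) with parts as balanced as possible, and is at most (1 − 1/r) · n^2/2. For r = 9, n = 151: the density bound is (8/9) · 22801/2 = 91204/9 ≈ 10133.7778. The integer-valued extremum is e(T(151, 9)) = 10133, which is strictly less than the density bound 91204/9 since 9 ∤ 151 (the parts of T(151, 9) cannot all be equal).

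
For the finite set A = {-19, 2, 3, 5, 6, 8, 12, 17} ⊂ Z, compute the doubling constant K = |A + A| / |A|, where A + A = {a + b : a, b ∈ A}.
K = |A + A| / |A| = 31/8

Enumerate A + A = {a + b : a, b ∈ A}. With |A| = 8, there are |A|^2 = 64 ordered sum pairs; collecting distinct values, A + A = {-38, -17, -16, -14, -13, -11, -7, -2, 4, 5, 6, 7, 8, 9, 10, 11, 12, 13, 14, 15, 16, 17, 18, 19, 20, 22, 23, 24, 25, 29, 34}, so |A + A| = 31. Thus K = 31/8. For comparison, the minimum possible |A + A| over all 8-element sets is 2·8 − 1 = 15 (so min K = 15/8), attained only by arithmetic progressions.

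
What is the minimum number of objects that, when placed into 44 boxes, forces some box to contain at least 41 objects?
n = (41 − 1)·44 + 1 = 1761

By the generalised pigeonhole principle, to guarantee some box contains ≥ r objects we need more than (r − 1) · k objects total. Threshold: n = (r − 1) · k + 1. With r = 41 and k = 44: n = 40 · 44 + 1 = 1760 + 1 = 1761. For n = 1760 = 40 · 44, we can put exactly 40 objects in every box, avoiding 41 in any single one — so 1761 is tight.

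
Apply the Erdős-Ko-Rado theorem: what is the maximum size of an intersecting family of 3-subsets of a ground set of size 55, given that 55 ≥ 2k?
max |F| = C(54, 2) = 1431

Erdős-Ko-Rado (1961): when n ≥ 2k, max |F| = C(n−1, k−1). The bound is attained by the star {A : i ∈ A} for any fixed i ∈ [n]. Here C(55−1, 3−1) = C(54, 2) = 1431.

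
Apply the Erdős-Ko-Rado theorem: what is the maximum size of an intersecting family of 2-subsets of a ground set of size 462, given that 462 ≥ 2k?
max |F| = C(461, 1) = 461

Erdős-Ko-Rado (1961): when n ≥ 2k, max |F| = C(n−1, k−1). The bound is attained by the star {A : i ∈ A} for any fixed i ∈ [n]. Here C(462−1, 2−1) = C(461, 1) = 461.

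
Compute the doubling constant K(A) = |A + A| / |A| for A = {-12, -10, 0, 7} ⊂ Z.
K = |A + A| / |A| = 10/4 = 5/2

Enumerate A + A = {a + b : a, b ∈ A}. With |A| = 4, there are |A|^2 = 16 ordered sum pairs; collecting distinct values, A + A = {-24, -22, -20, -12, -10, -5, -3, 0, 7, 14}, so |A + A| = 10. Thus K = 10/4 = 5/2. For comparison, the minimum possible |A + A| over all 4-element sets is 2·4 − 1 = 7 (so min K = 7/4), attained only by arithmetic progressions.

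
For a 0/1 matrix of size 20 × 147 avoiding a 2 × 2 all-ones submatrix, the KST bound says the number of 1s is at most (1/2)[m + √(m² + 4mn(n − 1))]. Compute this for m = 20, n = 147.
z(20, 147; 2, 2) ≤ (1/2)[20 + √(20² + 4·20·147·146)] = (1/2)[20 + √1717360] = 665.2404

Kővári–Sós–Turán: let r_1, ..., r_20 be the row sums and z = Σ r_i the total number of 1s. Each pair of columns can share at most one row with both entries 1 (else a 2×2 all-ones block appears), so Σ_i C(r_i, 2) ≤ C(147, 2) = 10731. By convexity Σ_i C(r_i, 2) ≥ 20·C(z/20, 2) = z(z − 20)/(2·20), giving z² − 20z − 20·147·146 ≤ 0 and hence z ≤ (1/2)[20 + √(400 + 4·429240)] = (1/2)[20 + √1717360] ≈ (1/2)(20 + 1310.4808) = 665.2404.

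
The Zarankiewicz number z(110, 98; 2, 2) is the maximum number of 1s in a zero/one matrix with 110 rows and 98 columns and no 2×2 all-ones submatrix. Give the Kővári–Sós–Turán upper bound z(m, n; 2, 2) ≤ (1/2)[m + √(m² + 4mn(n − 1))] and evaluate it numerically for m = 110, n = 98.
z(110, 98; 2, 2) ≤ (1/2)[110 + √(110² + 4·110·98·97)] = (1/2)[110 + √4194740] = 1079.0532

Kővári–Sós–Turán: let r_1, ..., r_110 be the row sums and z = Σ r_i the total number of 1s. Each pair of columns can share at most one row with both entries 1 (else a 2×2 all-ones block appears), so Σ_i C(r_i, 2) ≤ C(98, 2) = 4753. By convexity Σ_i C(r_i, 2) ≥ 110·C(z/110, 2) = z(z − 110)/(2·110), giving z² − 110z − 110·98·97 ≤ 0 and hence z ≤ (1/2)[110 + √(12100 + 4·1045660)] = (1/2)[110 + √4194740] ≈ (1/2)(110 + 2048.1064) = 1079.0532.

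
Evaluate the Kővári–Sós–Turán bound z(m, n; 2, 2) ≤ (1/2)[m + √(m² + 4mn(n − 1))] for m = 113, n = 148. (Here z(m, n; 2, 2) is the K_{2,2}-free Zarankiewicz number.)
z(113, 148; 2, 2) ≤ (1/2)[113 + √(113² + 4·113·148·147)] = (1/2)[113 + √9846481] = 1625.4551

Kővári–Sós–Turán: let r_1, ..., r_113 be the row sums and z = Σ r_i the total number of 1s. Each pair of columns can share at most one row with both entries 1 (else a 2×2 all-ones block appears), so Σ_i C(r_i, 2) ≤ C(148, 2) = 10878. By convexity Σ_i C(r_i, 2) ≥ 113·C(z/113, 2) = z(z − 113)/(2·113), giving z² − 113z − 113·148·147 ≤ 0 and hence z ≤ (1/2)[113 + √(12769 + 4·2458428)] = (1/2)[113 + √9846481] ≈ (1/2)(113 + 3137.9103) = 1625.4551.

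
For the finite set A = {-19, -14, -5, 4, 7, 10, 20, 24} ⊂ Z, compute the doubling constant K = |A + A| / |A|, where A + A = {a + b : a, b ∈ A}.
K = |A + A| / |A| = 33/8

Enumerate A + A = {a + b : a, b ∈ A}. With |A| = 8, there are |A|^2 = 64 ordered sum pairs; collecting distinct values, A + A = {-38, -33, -28, -24, -19, -15, -12, -10, -9, -7, -4, -1, 1, 2, 5, 6, 8, 10, 11, 14, 15, 17, 19, 20, 24, 27, 28, 30, 31, 34, 40, 44, 48}, so |A + A| = 33. Thus K = 33/8. For comparison, the minimum possible |A + A| over all 8-element sets is 2·8 − 1 = 15 (so min K = 15/8), attained only by arithmetic progressions.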